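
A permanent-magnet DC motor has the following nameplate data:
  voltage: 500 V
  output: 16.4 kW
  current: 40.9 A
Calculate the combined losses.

P_in = V·I = 500×40.9 = 20450 W
P_out = 16400 W
Losses = P_in − P_out = 20450 − 16400 = 4050 W

4.05 kW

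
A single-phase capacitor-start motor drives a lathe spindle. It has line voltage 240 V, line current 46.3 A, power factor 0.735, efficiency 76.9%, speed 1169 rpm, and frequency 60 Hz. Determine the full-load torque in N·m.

P_in = V·I·cosφ = 240 × 46.3 × 0.735 = 8167 W
P_out = η·P_in = 0.769 × 8167 = 6280 W
n = 1169 rpm
ω = 2π×1169/60 = 122.4 rad/s
τ = P_out/ω = 6280/122.4 = 51.3 N·m

51.3 N·m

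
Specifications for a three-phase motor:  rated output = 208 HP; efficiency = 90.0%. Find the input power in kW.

P_out = 208 × 746 = 155168 W
P_in = P_out/η = 155168/0.9 = 172409 W = 172 kW

172 kW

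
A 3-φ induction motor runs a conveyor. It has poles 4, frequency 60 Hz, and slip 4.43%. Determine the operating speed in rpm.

1720 rpm

n_s = 120f/p = 120×60/4 = 1800 rpm
n = n_s(1 − s) = 1800 × (1 − 0.0443) = 1720 rpm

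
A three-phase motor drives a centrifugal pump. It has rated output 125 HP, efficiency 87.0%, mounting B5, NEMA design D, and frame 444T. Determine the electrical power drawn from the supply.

107 kW

P_out = 125 × 746 = 93250 W
P_in = P_out/η = 93250/0.87 = 107184 W = 107 kW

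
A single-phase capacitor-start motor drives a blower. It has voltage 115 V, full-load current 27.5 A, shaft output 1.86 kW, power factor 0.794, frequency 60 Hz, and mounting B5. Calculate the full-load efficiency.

74.1 %

P_out = 1.86 kW = 1860 W
P_in = V·I·cosφ = 115 × 27.5 × 0.794 = 2511 W
η = P_out / P_in = 1860 / 2511 = 0.741 = 74.1%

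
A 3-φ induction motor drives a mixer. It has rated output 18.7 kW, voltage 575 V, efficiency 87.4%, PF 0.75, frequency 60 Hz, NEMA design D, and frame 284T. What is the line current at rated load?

28.6 A

P_out = 18.7 kW = 18700 W
P_in = P_out / η = 18700 / 0.874 = 21396 W
I_L = P_in / (√3·V_L·cosφ) = 21396 / (1.732 × 575 × 0.75) = 28.6 A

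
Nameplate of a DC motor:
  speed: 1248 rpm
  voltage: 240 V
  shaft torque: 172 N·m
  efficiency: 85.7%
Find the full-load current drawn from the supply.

109 A

ω = 2π×1248/60 = 130.7 rad/s; P_out = τω = 172 × 130.7 = 22480 W
P_in = P_out / η = 22480 / 0.857 = 26231 W
I = P_in / V = 26231 / 240 = 109 A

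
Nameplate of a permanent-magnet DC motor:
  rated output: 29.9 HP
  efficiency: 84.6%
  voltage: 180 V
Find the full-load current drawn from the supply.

146 A

P_out = 29.9 × 746 = 22305 W
P_in = P_out / η = 22305 / 0.846 = 26365 W
I = P_in / V = 26365 / 180 = 146 A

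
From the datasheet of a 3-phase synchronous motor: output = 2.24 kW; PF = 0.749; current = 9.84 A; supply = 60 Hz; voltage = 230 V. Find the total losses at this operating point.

696 W

P_in = √3·V·I·cosφ = 1.732×230×9.84×0.749 = 2936 W
P_out = 2240 W
Losses = P_in − P_out = 2936 − 2240 = 696 W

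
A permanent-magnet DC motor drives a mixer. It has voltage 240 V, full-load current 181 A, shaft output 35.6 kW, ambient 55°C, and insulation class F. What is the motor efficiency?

82.0 %

P_out = 35.6 kW = 35600 W
P_in = V·I = 240 × 181 = 43440 W
η = P_out / P_in = 35600 / 43440 = 0.820 = 82.0%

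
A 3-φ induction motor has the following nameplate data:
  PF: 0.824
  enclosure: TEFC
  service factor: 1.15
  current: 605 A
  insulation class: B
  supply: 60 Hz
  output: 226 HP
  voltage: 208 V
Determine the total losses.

P_in = √3·V·I·cosφ = 1.732×208×605×0.824 = 179595 W
P_out = 226×746 = 168596 W
Losses = P_in − P_out = 179595 − 168596 = 10999 W

11000 W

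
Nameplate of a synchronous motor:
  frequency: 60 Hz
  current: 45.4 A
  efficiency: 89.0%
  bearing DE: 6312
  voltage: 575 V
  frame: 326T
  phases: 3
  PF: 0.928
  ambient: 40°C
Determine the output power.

37.3 kW

P_in = √3·V·I·cosφ = 1.732 × 575 × 45.4 × 0.928 = 41958 W
P_out = η·P_in = 0.89 × 41958 = 37343 W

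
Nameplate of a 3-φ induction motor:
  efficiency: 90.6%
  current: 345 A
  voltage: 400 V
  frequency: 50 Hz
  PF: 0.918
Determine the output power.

199 kW

P_in = √3·V·I·cosφ = 1.732 × 400 × 345 × 0.918 = 219417 W
P_out = η·P_in = 0.906 × 219417 = 198792 W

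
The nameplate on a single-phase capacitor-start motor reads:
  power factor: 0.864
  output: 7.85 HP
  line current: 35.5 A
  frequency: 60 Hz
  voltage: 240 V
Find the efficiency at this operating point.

P_out = 7.85 × 746 = 5856 W
P_in = V·I·cosφ = 240 × 35.5 × 0.864 = 7361 W
η = P_out / P_in = 5856 / 7361 = 0.796 = 79.6%

79.6 %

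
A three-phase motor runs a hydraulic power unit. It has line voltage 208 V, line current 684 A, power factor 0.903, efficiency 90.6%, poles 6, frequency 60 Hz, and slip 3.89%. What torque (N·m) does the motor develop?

P_in = √3·V·I·cosφ = 1.732 × 208 × 684 × 0.903 = 222513 W
P_out = η·P_in = 0.906 × 222513 = 201597 W
n_s = 120×60/6 = 1200 rpm; n = 1200×(1−0.0389) = 1153 rpm
ω = 2π×1153/60 = 120.7 rad/s
τ = P_out/ω = 201597/120.7 = 1670 N·m

1670 N·m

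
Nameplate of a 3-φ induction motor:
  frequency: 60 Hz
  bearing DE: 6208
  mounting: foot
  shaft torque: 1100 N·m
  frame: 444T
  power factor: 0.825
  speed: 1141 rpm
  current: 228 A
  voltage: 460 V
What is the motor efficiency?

87.7 %

ω = 2π × 1141/60 = 119.5 rad/s; P_out = τω = 1100 × 119.5 = 131450 W
P_in = √3·V_L·I_L·cosφ = 1.732 × 460 × 228 × 0.825 = 149863 W
η = P_out / P_in = 131450 / 149863 = 0.877 = 87.7%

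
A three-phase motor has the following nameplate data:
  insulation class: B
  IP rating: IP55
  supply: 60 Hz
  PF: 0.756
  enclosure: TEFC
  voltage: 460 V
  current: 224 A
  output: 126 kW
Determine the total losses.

P_in = √3·V·I·cosφ = 1.732×460×224×0.756 = 134920 W
P_out = 126000 W
Losses = P_in − P_out = 134920 − 126000 = 8920 W

8920 W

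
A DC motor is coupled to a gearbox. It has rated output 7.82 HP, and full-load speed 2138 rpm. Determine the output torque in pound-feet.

P_out = 7.82 × 746 = 5834 W
ω = 2π × 2138/60 = 223.9 rad/s
τ = P_out/ω = 5834/223.9 = 26.06 N·m
In lb·ft: 26.06/1.356 = 19.2 lb·ft

19.2 lb·ft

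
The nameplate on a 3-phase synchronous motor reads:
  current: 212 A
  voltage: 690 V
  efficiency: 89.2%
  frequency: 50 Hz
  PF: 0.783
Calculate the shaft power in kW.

P_in = √3·V·I·cosφ = 1.732 × 690 × 212 × 0.783 = 198378 W
P_out = η·P_in = 0.892 × 198378 = 176953 W

177 kW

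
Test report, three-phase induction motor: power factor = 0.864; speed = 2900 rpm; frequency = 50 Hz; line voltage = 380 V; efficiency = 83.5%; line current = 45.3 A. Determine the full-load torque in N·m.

P_in = √3·V·I·cosφ = 1.732 × 380 × 45.3 × 0.864 = 25760 W
P_out = η·P_in = 0.835 × 25760 = 21510 W
n = 2900 rpm
ω = 2π×2900/60 = 303.7 rad/s
τ = P_out/ω = 21510/303.7 = 70.8 N·m

70.8 N·m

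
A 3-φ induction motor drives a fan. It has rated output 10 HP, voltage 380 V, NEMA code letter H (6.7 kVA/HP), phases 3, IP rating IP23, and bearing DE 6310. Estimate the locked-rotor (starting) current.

102 A

S_LR = 6.7 × 10 = 67 kVA
I_LR = S_LR/(√3·V_L) = 67000/(1.732×380) = 102 A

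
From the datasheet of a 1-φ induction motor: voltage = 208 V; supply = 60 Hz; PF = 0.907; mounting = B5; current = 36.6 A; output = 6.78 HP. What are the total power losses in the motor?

1.85 kW

P_in = V·I·cosφ = 208×36.6×0.907 = 6905 W
P_out = 6.78×746 = 5058 W
Losses = P_in − P_out = 6905 − 5058 = 1847 W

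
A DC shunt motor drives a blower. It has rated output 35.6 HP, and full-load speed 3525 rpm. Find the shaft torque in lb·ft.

P_out = 35.6 × 746 = 26558 W
ω = 2π × 3525/60 = 369.1 rad/s
τ = P_out/ω = 26558/369.1 = 71.95 N·m
In lb·ft: 71.95/1.356 = 53.1 lb·ft

53.1 lb·ft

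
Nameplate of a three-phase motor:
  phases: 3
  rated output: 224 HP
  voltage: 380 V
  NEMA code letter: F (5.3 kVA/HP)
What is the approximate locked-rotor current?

1800 A

S_LR = 5.3 × 224 = 1187.2 kVA
I_LR = S_LR/(√3·V_L) = 1187200/(1.732×380) = 1800 A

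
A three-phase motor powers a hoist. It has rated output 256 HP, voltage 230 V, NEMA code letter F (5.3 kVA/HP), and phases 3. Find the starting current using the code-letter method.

3410 A

S_LR = 5.3 × 256 = 1356.8 kVA
I_LR = S_LR/(√3·V_L) = 1356800/(1.732×230) = 3410 A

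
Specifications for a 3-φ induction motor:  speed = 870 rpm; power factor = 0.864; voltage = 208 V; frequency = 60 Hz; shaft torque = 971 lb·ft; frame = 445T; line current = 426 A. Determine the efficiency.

90.5 %

τ = 971 lb·ft × 1.356 = 1317 N·m
ω = 2π × 870/60 = 91.11 rad/s; P_out = τω = 1317 × 91.11 = 119992 W
P_in = √3·V_L·I_L·cosφ = 1.732 × 208 × 426 × 0.864 = 132597 W
η = P_out / P_in = 119992 / 132597 = 0.905 = 90.5%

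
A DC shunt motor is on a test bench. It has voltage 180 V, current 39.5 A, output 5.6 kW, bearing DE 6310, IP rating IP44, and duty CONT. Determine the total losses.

1510 W

P_in = V·I = 180×39.5 = 7110 W
P_out = 5600 W
Losses = P_in − P_out = 7110 − 5600 = 1510 W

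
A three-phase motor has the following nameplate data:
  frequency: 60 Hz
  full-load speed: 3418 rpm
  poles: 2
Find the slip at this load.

n_s = 120f/p = 120×60/2 = 3600 rpm
s = (n_s − n)/n_s = (3600 − 3418)/3600 = 0.0506

5.06 %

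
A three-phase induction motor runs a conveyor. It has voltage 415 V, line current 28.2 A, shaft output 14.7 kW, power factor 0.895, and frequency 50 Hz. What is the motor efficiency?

81.0 %

P_out = 14.7 kW = 14700 W
P_in = √3·V_L·I_L·cosφ = 1.732 × 415 × 28.2 × 0.895 = 18141 W
η = P_out / P_in = 14700 / 18141 = 0.810 = 81.0%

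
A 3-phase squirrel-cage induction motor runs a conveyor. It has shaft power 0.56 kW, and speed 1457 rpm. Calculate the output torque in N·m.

ω = 2π × 1457/60 = 152.6 rad/s
τ = P/ω = 560/152.6 = 3.67 N·m

3.67 N·m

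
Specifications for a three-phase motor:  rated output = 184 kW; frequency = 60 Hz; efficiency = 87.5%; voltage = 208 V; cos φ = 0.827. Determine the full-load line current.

706 A

P_out = 184 kW = 184000 W
P_in = P_out / η = 184000 / 0.875 = 210286 W
I_L = P_in / (√3·V_L·cosφ) = 210286 / (1.732 × 208 × 0.827) = 706 A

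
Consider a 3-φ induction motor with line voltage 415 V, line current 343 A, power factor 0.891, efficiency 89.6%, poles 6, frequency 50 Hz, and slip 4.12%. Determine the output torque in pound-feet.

P_in = √3·V·I·cosφ = 1.732 × 415 × 343 × 0.891 = 219669 W
P_out = η·P_in = 0.896 × 219669 = 196823 W
n_s = 120×50/6 = 1000 rpm; n = 1000×(1−0.0412) = 959 rpm
ω = 2π×959/60 = 100.4 rad/s
τ = P_out/ω = 196823/100.4 = 1960 N·m
In lb·ft: 1960/1.356 = 1450 lb·ft

1450 lb·ft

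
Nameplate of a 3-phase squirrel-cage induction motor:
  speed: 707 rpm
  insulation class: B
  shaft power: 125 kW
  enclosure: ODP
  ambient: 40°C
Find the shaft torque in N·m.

ω = 2π × 707/60 = 74.04 rad/s
τ = P/ω = 125000/74.04 = 1690 N·m

1690 N·m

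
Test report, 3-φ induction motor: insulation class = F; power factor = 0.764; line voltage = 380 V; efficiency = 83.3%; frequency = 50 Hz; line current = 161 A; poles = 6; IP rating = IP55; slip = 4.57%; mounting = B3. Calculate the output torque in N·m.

675 N·m

P_in = √3·V·I·cosφ = 1.732 × 380 × 161 × 0.764 = 80956 W
P_out = η·P_in = 0.833 × 80956 = 67436 W
n_s = 120×50/6 = 1000 rpm; n = 1000×(1−0.0457) = 954 rpm
ω = 2π×954/60 = 99.9 rad/s
τ = P_out/ω = 67436/99.9 = 675 N·m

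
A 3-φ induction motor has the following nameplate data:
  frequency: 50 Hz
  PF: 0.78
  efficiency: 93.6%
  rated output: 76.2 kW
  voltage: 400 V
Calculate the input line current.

151 A

P_out = 76.2 kW = 76200 W
P_in = P_out / η = 76200 / 0.936 = 81410 W
I_L = P_in / (√3·V_L·cosφ) = 81410 / (1.732 × 400 × 0.78) = 151 A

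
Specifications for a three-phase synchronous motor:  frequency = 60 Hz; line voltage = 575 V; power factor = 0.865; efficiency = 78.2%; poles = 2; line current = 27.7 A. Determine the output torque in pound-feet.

36.5 lb·ft

P_in = √3·V·I·cosφ = 1.732 × 575 × 27.7 × 0.865 = 23862 W
P_out = η·P_in = 0.782 × 23862 = 18660 W
n = n_s = 120×60/2 = 3600 rpm (synchronous)
ω = 2π×3600/60 = 377 rad/s
τ = P_out/ω = 18660/377 = 49.5 N·m
In lb·ft: 49.5/1.356 = 36.5 lb·ft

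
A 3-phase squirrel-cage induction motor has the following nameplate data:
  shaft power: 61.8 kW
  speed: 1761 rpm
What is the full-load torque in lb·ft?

247 lb·ft

ω = 2π × 1761/60 = 184.4 rad/s
τ = P/ω = 61800/184.4 = 335.1 N·m
In lb·ft: 335.1/1.356 = 247 lb·ft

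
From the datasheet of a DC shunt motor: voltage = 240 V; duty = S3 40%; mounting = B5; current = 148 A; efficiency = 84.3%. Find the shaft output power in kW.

P_in = V·I = 240 × 148 = 35520 W
P_out = η·P_in = 0.843 × 35520 = 29943 W

29.9 kW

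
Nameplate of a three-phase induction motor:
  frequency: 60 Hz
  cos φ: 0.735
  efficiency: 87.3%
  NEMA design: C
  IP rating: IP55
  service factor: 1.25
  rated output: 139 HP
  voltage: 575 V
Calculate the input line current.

P_out = 139 × 746 = 103694 W
P_in = P_out / η = 103694 / 0.873 = 118779 W
I_L = P_in / (√3·V_L·cosφ) = 118779 / (1.732 × 575 × 0.735) = 162 A

162 A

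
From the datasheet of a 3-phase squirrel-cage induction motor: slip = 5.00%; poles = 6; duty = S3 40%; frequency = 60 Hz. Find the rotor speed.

1140 rpm

n_s = 120f/p = 120×60/6 = 1200 rpm
n = n_s(1 − s) = 1200 × (1 − 0.05) = 1140 rpm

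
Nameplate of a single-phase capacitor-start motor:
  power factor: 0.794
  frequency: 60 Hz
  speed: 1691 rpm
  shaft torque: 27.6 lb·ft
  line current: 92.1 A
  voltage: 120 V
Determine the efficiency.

75.5 %

τ = 27.6 lb·ft × 1.356 = 37.43 N·m
ω = 2π × 1691/60 = 177.1 rad/s; P_out = τω = 37.43 × 177.1 = 6629 W
P_in = V·I·cosφ = 120 × 92.1 × 0.794 = 8775 W
η = P_out / P_in = 6629 / 8775 = 0.755 = 75.5%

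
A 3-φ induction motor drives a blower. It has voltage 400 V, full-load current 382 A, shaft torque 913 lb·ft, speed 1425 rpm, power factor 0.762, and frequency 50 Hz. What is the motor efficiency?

91.6 %

τ = 913 lb·ft × 1.356 = 1238 N·m
ω = 2π × 1425/60 = 149.2 rad/s; P_out = τω = 1238 × 149.2 = 184710 W
P_in = √3·V_L·I_L·cosφ = 1.732 × 400 × 382 × 0.762 = 201663 W
η = P_out / P_in = 184710 / 201663 = 0.916 = 91.6%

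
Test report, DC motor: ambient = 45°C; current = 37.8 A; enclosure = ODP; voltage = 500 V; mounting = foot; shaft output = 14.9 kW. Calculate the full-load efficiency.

P_out = 14.9 kW = 14900 W
P_in = V·I = 500 × 37.8 = 18900 W
η = P_out / P_in = 14900 / 18900 = 0.788 = 78.8%

78.8 %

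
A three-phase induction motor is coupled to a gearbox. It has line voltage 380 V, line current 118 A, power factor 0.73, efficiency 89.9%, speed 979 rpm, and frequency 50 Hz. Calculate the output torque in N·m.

497 N·m

P_in = √3·V·I·cosφ = 1.732 × 380 × 118 × 0.73 = 56694 W
P_out = η·P_in = 0.899 × 56694 = 50968 W
n = 979 rpm
ω = 2π×979/60 = 102.5 rad/s
τ = P_out/ω = 50968/102.5 = 497 N·m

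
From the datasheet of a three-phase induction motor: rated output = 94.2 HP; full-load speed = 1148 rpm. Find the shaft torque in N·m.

585 N·m

P_out = 94.2 × 746 = 70273 W
ω = 2π × 1148/60 = 120.2 rad/s
τ = P_out/ω = 70273/120.2 = 585 N·m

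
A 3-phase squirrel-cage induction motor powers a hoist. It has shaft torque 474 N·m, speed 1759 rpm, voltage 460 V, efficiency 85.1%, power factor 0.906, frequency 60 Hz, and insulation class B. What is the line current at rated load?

142 A

ω = 2π×1759/60 = 184.2 rad/s; P_out = τω = 474 × 184.2 = 87311 W
P_in = P_out / η = 87311 / 0.851 = 102598 W
I_L = P_in / (√3·V_L·cosφ) = 102598 / (1.732 × 460 × 0.906) = 142 A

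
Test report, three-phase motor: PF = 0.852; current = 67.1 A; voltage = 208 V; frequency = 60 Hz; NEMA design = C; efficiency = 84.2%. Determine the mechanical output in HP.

P_in = √3·V·I·cosφ = 1.732 × 208 × 67.1 × 0.852 = 20596 W
P_out = η·P_in = 0.842 × 20596 = 17342 W
= 17342/746 = 23.2 HP

23.2 HP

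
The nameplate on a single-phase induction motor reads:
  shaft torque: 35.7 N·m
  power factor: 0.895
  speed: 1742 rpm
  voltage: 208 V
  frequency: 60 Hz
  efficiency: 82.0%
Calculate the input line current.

42.7 A

ω = 2π×1742/60 = 182.4 rad/s; P_out = τω = 35.7 × 182.4 = 6512 W
P_in = P_out / η = 6512 / 0.820 = 7941 W
I = P_in / (V·cosφ) = 7941 / (208 × 0.895) = 42.7 A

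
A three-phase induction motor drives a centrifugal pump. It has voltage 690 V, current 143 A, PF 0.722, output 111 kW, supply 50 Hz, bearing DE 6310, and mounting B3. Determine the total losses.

P_in = √3·V·I·cosφ = 1.732×690×143×0.722 = 123387 W
P_out = 111000 W
Losses = P_in − P_out = 123387 − 111000 = 12387 W

12400 W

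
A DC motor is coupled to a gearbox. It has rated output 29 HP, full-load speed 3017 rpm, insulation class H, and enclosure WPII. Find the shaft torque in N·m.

68.5 N·m

P_out = 29 × 746 = 21634 W
ω = 2π × 3017/60 = 315.9 rad/s
τ = P_out/ω = 21634/315.9 = 68.5 N·m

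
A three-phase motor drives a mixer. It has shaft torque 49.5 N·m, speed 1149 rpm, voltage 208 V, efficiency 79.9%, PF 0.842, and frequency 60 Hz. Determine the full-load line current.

24.6 A

ω = 2π×1149/60 = 120.3 rad/s; P_out = τω = 49.5 × 120.3 = 5955 W
P_in = P_out / η = 5955 / 0.799 = 7453 W
I_L = P_in / (√3·V_L·cosφ) = 7453 / (1.732 × 208 × 0.842) = 24.6 A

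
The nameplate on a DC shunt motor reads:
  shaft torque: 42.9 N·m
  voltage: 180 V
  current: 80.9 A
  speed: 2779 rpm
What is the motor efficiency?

85.7 %

ω = 2π × 2779/60 = 291 rad/s; P_out = τω = 42.9 × 291 = 12484 W
P_in = V·I = 180 × 80.9 = 14562 W
η = P_out / P_in = 12484 / 14562 = 0.857 = 85.7%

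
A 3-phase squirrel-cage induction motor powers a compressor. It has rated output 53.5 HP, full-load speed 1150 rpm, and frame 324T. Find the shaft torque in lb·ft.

P_out = 53.5 × 746 = 39911 W
ω = 2π × 1150/60 = 120.4 rad/s
τ = P_out/ω = 39911/120.4 = 331.5 N·m
In lb·ft: 331.5/1.356 = 244 lb·ft

244 lb·ft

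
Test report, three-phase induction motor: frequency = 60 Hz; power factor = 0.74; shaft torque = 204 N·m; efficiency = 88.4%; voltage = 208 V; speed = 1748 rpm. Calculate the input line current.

158 A

ω = 2π×1748/60 = 183.1 rad/s; P_out = τω = 204 × 183.1 = 37352 W
P_in = P_out / η = 37352 / 0.884 = 42253 W
I_L = P_in / (√3·V_L·cosφ) = 42253 / (1.732 × 208 × 0.74) = 158 A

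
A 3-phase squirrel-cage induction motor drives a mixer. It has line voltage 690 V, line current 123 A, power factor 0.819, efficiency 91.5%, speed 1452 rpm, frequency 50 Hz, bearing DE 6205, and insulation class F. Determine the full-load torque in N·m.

P_in = √3·V·I·cosφ = 1.732 × 690 × 123 × 0.819 = 120389 W
P_out = η·P_in = 0.915 × 120389 = 110156 W
n = 1452 rpm
ω = 2π×1452/60 = 152.1 rad/s
τ = P_out/ω = 110156/152.1 = 724 N·m

724 N·m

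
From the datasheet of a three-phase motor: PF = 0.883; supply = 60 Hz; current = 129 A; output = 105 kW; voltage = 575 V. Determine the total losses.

P_in = √3·V·I·cosφ = 1.732×575×129×0.883 = 113440 W
P_out = 105000 W
Losses = P_in − P_out = 113440 − 105000 = 8440 W

8440 W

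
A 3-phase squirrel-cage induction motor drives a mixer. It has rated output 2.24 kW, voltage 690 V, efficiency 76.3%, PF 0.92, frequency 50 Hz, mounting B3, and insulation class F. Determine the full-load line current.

P_out = 2.24 kW = 2240 W
P_in = P_out / η = 2240 / 0.763 = 2936 W
I_L = P_in / (√3·V_L·cosφ) = 2936 / (1.732 × 690 × 0.92) = 2.67 A

2.67 A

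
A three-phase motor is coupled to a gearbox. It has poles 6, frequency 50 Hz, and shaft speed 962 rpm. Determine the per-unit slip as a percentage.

n_s = 120f/p = 120×50/6 = 1000 rpm
s = (n_s − n)/n_s = (1000 − 962)/1000 = 0.0380

3.8 %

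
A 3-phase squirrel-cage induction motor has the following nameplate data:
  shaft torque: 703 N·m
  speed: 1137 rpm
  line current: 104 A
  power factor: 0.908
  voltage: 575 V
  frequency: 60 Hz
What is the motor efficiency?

ω = 2π × 1137/60 = 119.1 rad/s; P_out = τω = 703 × 119.1 = 83727 W
P_in = √3·V_L·I_L·cosφ = 1.732 × 575 × 104 × 0.908 = 94045 W
η = P_out / P_in = 83727 / 94045 = 0.890 = 89.0%

89.0 %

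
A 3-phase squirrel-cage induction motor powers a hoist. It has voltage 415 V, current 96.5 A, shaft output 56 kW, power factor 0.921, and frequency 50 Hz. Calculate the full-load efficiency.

87.7 %

P_out = 56 kW = 56000 W
P_in = √3·V_L·I_L·cosφ = 1.732 × 415 × 96.5 × 0.921 = 63883 W
η = P_out / P_in = 56000 / 63883 = 0.877 = 87.7%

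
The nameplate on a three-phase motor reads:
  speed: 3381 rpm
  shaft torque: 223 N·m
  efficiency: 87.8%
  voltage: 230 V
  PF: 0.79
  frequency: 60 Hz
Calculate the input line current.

286 A

ω = 2π×3381/60 = 354.1 rad/s; P_out = τω = 223 × 354.1 = 78964 W
P_in = P_out / η = 78964 / 0.878 = 89936 W
I_L = P_in / (√3·V_L·cosφ) = 89936 / (1.732 × 230 × 0.79) = 286 A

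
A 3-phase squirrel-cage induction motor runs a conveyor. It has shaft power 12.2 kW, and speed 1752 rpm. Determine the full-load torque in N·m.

66.5 N·m

ω = 2π × 1752/60 = 183.5 rad/s
τ = P/ω = 12200/183.5 = 66.5 N·m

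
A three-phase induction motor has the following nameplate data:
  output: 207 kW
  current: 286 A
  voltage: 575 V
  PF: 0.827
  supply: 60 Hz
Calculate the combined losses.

P_in = √3·V·I·cosφ = 1.732×575×286×0.827 = 235552 W
P_out = 207000 W
Losses = P_in − P_out = 235552 − 207000 = 28552 W

28600 W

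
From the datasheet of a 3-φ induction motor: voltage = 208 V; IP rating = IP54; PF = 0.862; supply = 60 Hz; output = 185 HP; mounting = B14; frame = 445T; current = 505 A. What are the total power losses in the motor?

18800 W

P_in = √3·V·I·cosφ = 1.732×208×505×0.862 = 156823 W
P_out = 185×746 = 138010 W
Losses = P_in − P_out = 156823 − 138010 = 18813 W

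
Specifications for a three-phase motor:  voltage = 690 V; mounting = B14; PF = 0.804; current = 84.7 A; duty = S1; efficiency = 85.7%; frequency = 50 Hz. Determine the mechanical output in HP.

93.5 HP

P_in = √3·V·I·cosφ = 1.732 × 690 × 84.7 × 0.804 = 81384 W
P_out = η·P_in = 0.857 × 81384 = 69746 W
= 69746/746 = 93.5 HP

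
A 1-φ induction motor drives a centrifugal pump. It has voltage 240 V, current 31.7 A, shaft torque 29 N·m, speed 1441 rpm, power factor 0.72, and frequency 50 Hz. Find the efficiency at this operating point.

ω = 2π × 1441/60 = 150.9 rad/s; P_out = τω = 29 × 150.9 = 4376 W
P_in = V·I·cosφ = 240 × 31.7 × 0.72 = 5478 W
η = P_out / P_in = 4376 / 5478 = 0.799 = 79.9%

79.9 %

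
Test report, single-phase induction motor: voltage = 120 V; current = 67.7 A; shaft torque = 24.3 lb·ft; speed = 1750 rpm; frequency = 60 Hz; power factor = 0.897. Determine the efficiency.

82.9 %

τ = 24.3 lb·ft × 1.356 = 32.95 N·m
ω = 2π × 1750/60 = 183.3 rad/s; P_out = τω = 32.95 × 183.3 = 6040 W
P_in = V·I·cosφ = 120 × 67.7 × 0.897 = 7287 W
η = P_out / P_in = 6040 / 7287 = 0.829 = 82.9%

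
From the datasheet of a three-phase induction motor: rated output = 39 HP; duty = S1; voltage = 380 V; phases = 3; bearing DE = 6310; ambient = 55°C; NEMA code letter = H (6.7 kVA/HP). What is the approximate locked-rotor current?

397 A

S_LR = 6.7 × 39 = 261.3 kVA
I_LR = S_LR/(√3·V_L) = 261300/(1.732×380) = 397 A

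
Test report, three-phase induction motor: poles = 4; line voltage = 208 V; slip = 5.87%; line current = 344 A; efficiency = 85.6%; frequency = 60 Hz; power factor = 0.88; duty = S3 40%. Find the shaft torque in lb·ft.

P_in = √3·V·I·cosφ = 1.732 × 208 × 344 × 0.88 = 109057 W
P_out = η·P_in = 0.856 × 109057 = 93353 W
n_s = 120×60/4 = 1800 rpm; n = 1800×(1−0.0587) = 1694 rpm
ω = 2π×1694/60 = 177.4 rad/s
τ = P_out/ω = 93353/177.4 = 526.2 N·m
In lb·ft: 526.2/1.356 = 388 lb·ft

388 lb·ft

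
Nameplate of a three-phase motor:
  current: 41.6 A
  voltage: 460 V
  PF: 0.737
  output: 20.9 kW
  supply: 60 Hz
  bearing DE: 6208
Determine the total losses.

3530 W

P_in = √3·V·I·cosφ = 1.732×460×41.6×0.737 = 24427 W
P_out = 20900 W
Losses = P_in − P_out = 24427 − 20900 = 3527 W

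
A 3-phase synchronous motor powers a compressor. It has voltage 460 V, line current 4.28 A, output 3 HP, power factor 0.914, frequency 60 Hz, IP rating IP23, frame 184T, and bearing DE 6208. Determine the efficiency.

71.8 %

P_out = 3 × 746 = 2238 W
P_in = √3·V_L·I_L·cosφ = 1.732 × 460 × 4.28 × 0.914 = 3117 W
η = P_out / P_in = 2238 / 3117 = 0.718 = 71.8%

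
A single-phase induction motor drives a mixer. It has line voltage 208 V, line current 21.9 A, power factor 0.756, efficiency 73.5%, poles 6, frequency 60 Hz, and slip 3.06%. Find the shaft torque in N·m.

P_in = V·I·cosφ = 208 × 21.9 × 0.756 = 3444 W
P_out = η·P_in = 0.735 × 3444 = 2531 W
n_s = 120×60/6 = 1200 rpm; n = 1200×(1−0.0306) = 1163 rpm
ω = 2π×1163/60 = 121.8 rad/s
τ = P_out/ω = 2531/121.8 = 20.8 N·m

20.8 N·m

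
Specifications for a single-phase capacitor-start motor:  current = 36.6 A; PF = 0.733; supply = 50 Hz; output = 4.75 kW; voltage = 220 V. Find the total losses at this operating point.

1.15 kW

P_in = V·I·cosφ = 220×36.6×0.733 = 5902 W
P_out = 4750 W
Losses = P_in − P_out = 5902 − 4750 = 1152 W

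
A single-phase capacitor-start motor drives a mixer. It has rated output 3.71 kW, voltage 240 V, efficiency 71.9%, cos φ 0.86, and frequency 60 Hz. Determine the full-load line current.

25 A

P_out = 3.71 kW = 3710 W
P_in = P_out / η = 3710 / 0.719 = 5160 W
I = P_in / (V·cosφ) = 5160 / (240 × 0.86) = 25 A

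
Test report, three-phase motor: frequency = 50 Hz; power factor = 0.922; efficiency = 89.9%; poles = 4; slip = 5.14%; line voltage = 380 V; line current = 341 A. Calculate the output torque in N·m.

P_in = √3·V·I·cosφ = 1.732 × 380 × 341 × 0.922 = 206927 W
P_out = η·P_in = 0.899 × 206927 = 186027 W
n_s = 120×50/4 = 1500 rpm; n = 1500×(1−0.0514) = 1423 rpm
ω = 2π×1423/60 = 149 rad/s
τ = P_out/ω = 186027/149 = 1250 N·m

1250 N·m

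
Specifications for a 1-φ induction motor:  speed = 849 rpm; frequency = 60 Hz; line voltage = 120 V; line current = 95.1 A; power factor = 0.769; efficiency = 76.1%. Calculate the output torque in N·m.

75.1 N·m

P_in = V·I·cosφ = 120 × 95.1 × 0.769 = 8776 W
P_out = η·P_in = 0.761 × 8776 = 6679 W
n = 849 rpm
ω = 2π×849/60 = 88.91 rad/s
τ = P_out/ω = 6679/88.91 = 75.1 N·m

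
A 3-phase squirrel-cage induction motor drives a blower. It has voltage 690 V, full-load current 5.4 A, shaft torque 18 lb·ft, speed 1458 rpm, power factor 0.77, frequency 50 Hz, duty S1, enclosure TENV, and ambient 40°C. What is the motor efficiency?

75.0 %

τ = 18 lb·ft × 1.356 = 24.41 N·m
ω = 2π × 1458/60 = 152.7 rad/s; P_out = τω = 24.41 × 152.7 = 3727 W
P_in = √3·V_L·I_L·cosφ = 1.732 × 690 × 5.4 × 0.77 = 4969 W
η = P_out / P_in = 3727 / 4969 = 0.750 = 75.0%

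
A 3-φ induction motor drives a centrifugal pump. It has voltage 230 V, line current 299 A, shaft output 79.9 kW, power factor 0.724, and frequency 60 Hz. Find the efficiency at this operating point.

P_out = 79.9 kW = 79900 W
P_in = √3·V_L·I_L·cosφ = 1.732 × 230 × 299 × 0.724 = 86235 W
η = P_out / P_in = 79900 / 86235 = 0.927 = 92.7%

92.7 %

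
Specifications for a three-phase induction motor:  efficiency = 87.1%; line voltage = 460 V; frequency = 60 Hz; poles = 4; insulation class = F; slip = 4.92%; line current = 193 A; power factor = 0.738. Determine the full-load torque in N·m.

552 N·m

P_in = √3·V·I·cosφ = 1.732 × 460 × 193 × 0.738 = 113480 W
P_out = η·P_in = 0.871 × 113480 = 98841 W
n_s = 120×60/4 = 1800 rpm; n = 1800×(1−0.0492) = 1711 rpm
ω = 2π×1711/60 = 179.2 rad/s
τ = P_out/ω = 98841/179.2 = 552 N·m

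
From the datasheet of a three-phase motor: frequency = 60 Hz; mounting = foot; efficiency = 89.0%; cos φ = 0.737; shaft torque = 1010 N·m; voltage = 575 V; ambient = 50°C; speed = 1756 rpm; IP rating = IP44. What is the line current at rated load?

ω = 2π×1756/60 = 183.9 rad/s; P_out = τω = 1010 × 183.9 = 185739 W
P_in = P_out / η = 185739 / 0.890 = 208696 W
I_L = P_in / (√3·V_L·cosφ) = 208696 / (1.732 × 575 × 0.737) = 284 A

284 A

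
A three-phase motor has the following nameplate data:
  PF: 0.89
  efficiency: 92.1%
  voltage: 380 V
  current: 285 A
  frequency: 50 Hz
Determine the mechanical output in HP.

206 HP

P_in = √3·V·I·cosφ = 1.732 × 380 × 285 × 0.89 = 166942 W
P_out = η·P_in = 0.921 × 166942 = 153754 W
= 153754/746 = 206 HP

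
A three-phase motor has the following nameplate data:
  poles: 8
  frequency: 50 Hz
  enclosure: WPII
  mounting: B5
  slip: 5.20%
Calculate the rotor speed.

n_s = 120f/p = 120×50/8 = 750 rpm
n = n_s(1 − s) = 750 × (1 − 0.052) = 711 rpm

711 rpm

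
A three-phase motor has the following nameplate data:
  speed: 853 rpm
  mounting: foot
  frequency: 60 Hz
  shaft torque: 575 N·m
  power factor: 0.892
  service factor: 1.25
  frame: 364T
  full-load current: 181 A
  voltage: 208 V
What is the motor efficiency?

88.3 %

ω = 2π × 853/60 = 89.33 rad/s; P_out = τω = 575 × 89.33 = 51365 W
P_in = √3·V_L·I_L·cosφ = 1.732 × 208 × 181 × 0.892 = 58164 W
η = P_out / P_in = 51365 / 58164 = 0.883 = 88.3%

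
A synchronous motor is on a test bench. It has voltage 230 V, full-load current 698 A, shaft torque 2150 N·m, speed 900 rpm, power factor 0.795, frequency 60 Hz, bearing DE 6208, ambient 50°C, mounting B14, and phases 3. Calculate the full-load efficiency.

91.7 %

ω = 2π × 900/60 = 94.25 rad/s; P_out = τω = 2150 × 94.25 = 202638 W
P_in = √3·V_L·I_L·cosφ = 1.732 × 230 × 698 × 0.795 = 221054 W
η = P_out / P_in = 202638 / 221054 = 0.917 = 91.7%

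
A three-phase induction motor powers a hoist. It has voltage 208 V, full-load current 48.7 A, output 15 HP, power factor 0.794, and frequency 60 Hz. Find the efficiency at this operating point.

P_out = 15 × 746 = 11190 W
P_in = √3·V_L·I_L·cosφ = 1.732 × 208 × 48.7 × 0.794 = 13930 W
η = P_out / P_in = 11190 / 13930 = 0.803 = 80.3%

80.3 %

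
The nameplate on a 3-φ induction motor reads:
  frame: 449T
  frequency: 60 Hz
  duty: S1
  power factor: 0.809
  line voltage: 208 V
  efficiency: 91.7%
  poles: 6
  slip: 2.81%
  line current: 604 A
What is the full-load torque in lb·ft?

975 lb·ft

P_in = √3·V·I·cosφ = 1.732 × 208 × 604 × 0.809 = 176034 W
P_out = η·P_in = 0.917 × 176034 = 161423 W
n_s = 120×60/6 = 1200 rpm; n = 1200×(1−0.0281) = 1166 rpm
ω = 2π×1166/60 = 122.1 rad/s
τ = P_out/ω = 161423/122.1 = 1322 N·m
In lb·ft: 1322/1.356 = 975 lb·ft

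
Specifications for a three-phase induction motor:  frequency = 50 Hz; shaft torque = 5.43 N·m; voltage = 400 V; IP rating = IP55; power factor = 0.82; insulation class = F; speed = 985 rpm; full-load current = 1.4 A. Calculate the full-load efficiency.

ω = 2π × 985/60 = 103.1 rad/s; P_out = τω = 5.43 × 103.1 = 560 W
P_in = √3·V_L·I_L·cosφ = 1.732 × 400 × 1.4 × 0.82 = 795 W
η = P_out / P_in = 560 / 795 = 0.704 = 70.4%

70.4 %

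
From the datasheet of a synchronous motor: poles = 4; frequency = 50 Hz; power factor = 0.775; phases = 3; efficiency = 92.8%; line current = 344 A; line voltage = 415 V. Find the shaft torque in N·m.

P_in = √3·V·I·cosφ = 1.732 × 415 × 344 × 0.775 = 191627 W
P_out = η·P_in = 0.928 × 191627 = 177830 W
n = n_s = 120×50/4 = 1500 rpm (synchronous)
ω = 2π×1500/60 = 157.1 rad/s
τ = P_out/ω = 177830/157.1 = 1130 N·m

1130 N·m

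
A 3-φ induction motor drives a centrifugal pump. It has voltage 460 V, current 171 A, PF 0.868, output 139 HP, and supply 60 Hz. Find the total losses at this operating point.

14.6 kW

P_in = √3·V·I·cosφ = 1.732×460×171×0.868 = 118256 W
P_out = 139×746 = 103694 W
Losses = P_in − P_out = 118256 − 103694 = 14562 W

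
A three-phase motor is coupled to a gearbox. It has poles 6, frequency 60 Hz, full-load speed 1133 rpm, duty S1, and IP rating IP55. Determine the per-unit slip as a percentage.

5.58 %

n_s = 120f/p = 120×60/6 = 1200 rpm
s = (n_s − n)/n_s = (1200 − 1133)/1200 = 0.0558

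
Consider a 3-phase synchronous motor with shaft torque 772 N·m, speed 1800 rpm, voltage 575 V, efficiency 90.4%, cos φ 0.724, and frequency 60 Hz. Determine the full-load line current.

223 A

ω = 2π×1800/60 = 188.5 rad/s; P_out = τω = 772 × 188.5 = 145522 W
P_in = P_out / η = 145522 / 0.904 = 160976 W
I_L = P_in / (√3·V_L·cosφ) = 160976 / (1.732 × 575 × 0.724) = 223 A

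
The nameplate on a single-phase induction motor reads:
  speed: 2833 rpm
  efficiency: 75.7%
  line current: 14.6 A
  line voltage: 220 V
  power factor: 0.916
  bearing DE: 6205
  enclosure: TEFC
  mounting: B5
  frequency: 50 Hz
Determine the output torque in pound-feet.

5.54 lb·ft

P_in = V·I·cosφ = 220 × 14.6 × 0.916 = 2942 W
P_out = η·P_in = 0.757 × 2942 = 2227 W
n = 2833 rpm
ω = 2π×2833/60 = 296.7 rad/s
τ = P_out/ω = 2227/296.7 = 7.506 N·m
In lb·ft: 7.506/1.356 = 5.54 lb·ft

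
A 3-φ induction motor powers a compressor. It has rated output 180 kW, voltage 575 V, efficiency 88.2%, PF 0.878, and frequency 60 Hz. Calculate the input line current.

233 A

P_out = 180 kW = 180000 W
P_in = P_out / η = 180000 / 0.882 = 204082 W
I_L = P_in / (√3·V_L·cosφ) = 204082 / (1.732 × 575 × 0.878) = 233 A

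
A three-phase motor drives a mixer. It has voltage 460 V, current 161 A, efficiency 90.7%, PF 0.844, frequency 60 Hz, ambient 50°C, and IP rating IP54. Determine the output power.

98.2 kW

P_in = √3·V·I·cosφ = 1.732 × 460 × 161 × 0.844 = 108262 W
P_out = η·P_in = 0.907 × 108262 = 98194 W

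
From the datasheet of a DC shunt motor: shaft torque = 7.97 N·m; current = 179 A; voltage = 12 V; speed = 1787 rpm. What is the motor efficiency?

69.4 %

ω = 2π × 1787/60 = 187.1 rad/s; P_out = τω = 7.97 × 187.1 = 1491 W
P_in = V·I = 12 × 179 = 2148 W
η = P_out / P_in = 1491 / 2148 = 0.694 = 69.4%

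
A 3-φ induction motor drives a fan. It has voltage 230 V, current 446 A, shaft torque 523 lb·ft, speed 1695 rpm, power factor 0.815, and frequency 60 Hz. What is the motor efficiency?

86.9 %

τ = 523 lb·ft × 1.356 = 709.2 N·m
ω = 2π × 1695/60 = 177.5 rad/s; P_out = τω = 709.2 × 177.5 = 125883 W
P_in = √3·V_L·I_L·cosφ = 1.732 × 230 × 446 × 0.815 = 144800 W
η = P_out / P_in = 125883 / 144800 = 0.869 = 86.9%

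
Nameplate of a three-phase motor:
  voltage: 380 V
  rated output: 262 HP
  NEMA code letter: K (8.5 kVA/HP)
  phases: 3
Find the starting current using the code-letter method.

3380 A

S_LR = 8.5 × 262 = 2227 kVA
I_LR = S_LR/(√3·V_L) = 2227000/(1.732×380) = 3380 A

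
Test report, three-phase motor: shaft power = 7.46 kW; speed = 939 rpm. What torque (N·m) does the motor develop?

ω = 2π × 939/60 = 98.33 rad/s
τ = P/ω = 7460/98.33 = 75.9 N·m

75.9 N·m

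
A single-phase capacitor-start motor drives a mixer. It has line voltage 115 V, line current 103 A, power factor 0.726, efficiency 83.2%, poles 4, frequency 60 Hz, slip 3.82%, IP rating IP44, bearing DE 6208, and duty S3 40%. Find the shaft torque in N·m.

P_in = V·I·cosφ = 115 × 103 × 0.726 = 8599 W
P_out = η·P_in = 0.832 × 8599 = 7154 W
n_s = 120×60/4 = 1800 rpm; n = 1800×(1−0.0382) = 1731 rpm
ω = 2π×1731/60 = 181.3 rad/s
τ = P_out/ω = 7154/181.3 = 39.5 N·m

39.5 N·m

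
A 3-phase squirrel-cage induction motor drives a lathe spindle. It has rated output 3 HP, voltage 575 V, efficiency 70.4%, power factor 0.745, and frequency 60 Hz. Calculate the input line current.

4.28 A

P_out = 3 × 746 = 2238 W
P_in = P_out / η = 2238 / 0.704 = 3179 W
I_L = P_in / (√3·V_L·cosφ) = 3179 / (1.732 × 575 × 0.745) = 4.28 A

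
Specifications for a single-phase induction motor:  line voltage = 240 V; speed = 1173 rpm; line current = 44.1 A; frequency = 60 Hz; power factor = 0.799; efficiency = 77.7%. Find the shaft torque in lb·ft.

39.5 lb·ft

P_in = V·I·cosφ = 240 × 44.1 × 0.799 = 8457 W
P_out = η·P_in = 0.777 × 8457 = 6571 W
n = 1173 rpm
ω = 2π×1173/60 = 122.8 rad/s
τ = P_out/ω = 6571/122.8 = 53.51 N·m
In lb·ft: 53.51/1.356 = 39.5 lb·ft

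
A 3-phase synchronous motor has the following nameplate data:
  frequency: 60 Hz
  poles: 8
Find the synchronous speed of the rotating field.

n_s = 120f/p = 120×60/8 = 900 rpm

900 rpm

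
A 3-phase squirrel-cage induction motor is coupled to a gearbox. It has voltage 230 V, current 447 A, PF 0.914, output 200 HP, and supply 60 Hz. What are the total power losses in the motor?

P_in = √3·V·I·cosφ = 1.732×230×447×0.914 = 162753 W
P_out = 200×746 = 149200 W
Losses = P_in − P_out = 162753 − 149200 = 13553 W

13600 W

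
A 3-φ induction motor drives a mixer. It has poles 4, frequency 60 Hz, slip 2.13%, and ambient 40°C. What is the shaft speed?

1762 rpm

n_s = 120f/p = 120×60/4 = 1800 rpm
n = n_s(1 − s) = 1800 × (1 − 0.0213) = 1762 rpm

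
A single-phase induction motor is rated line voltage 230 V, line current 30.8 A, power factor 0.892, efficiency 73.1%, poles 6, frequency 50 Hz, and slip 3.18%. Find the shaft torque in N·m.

45.6 N·m

P_in = V·I·cosφ = 230 × 30.8 × 0.892 = 6319 W
P_out = η·P_in = 0.731 × 6319 = 4619 W
n_s = 120×50/6 = 1000 rpm; n = 1000×(1−0.0318) = 968 rpm
ω = 2π×968/60 = 101.4 rad/s
τ = P_out/ω = 4619/101.4 = 45.6 N·m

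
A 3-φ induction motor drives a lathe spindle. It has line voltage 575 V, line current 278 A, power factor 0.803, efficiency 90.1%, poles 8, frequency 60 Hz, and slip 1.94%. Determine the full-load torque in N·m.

P_in = √3·V·I·cosφ = 1.732 × 575 × 278 × 0.803 = 222319 W
P_out = η·P_in = 0.901 × 222319 = 200309 W
n_s = 120×60/8 = 900 rpm; n = 900×(1−0.0194) = 883 rpm
ω = 2π×883/60 = 92.47 rad/s
τ = P_out/ω = 200309/92.47 = 2170 N·m

2170 N·m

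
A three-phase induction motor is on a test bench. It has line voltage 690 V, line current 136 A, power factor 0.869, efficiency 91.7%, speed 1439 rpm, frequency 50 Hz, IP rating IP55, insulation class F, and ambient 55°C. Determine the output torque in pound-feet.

P_in = √3·V·I·cosφ = 1.732 × 690 × 136 × 0.869 = 141239 W
P_out = η·P_in = 0.917 × 141239 = 129516 W
n = 1439 rpm
ω = 2π×1439/60 = 150.7 rad/s
τ = P_out/ω = 129516/150.7 = 859.4 N·m
In lb·ft: 859.4/1.356 = 634 lb·ft

634 lb·ft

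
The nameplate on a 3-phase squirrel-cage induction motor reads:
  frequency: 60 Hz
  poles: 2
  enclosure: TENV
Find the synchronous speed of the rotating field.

3600 rpm

n_s = 120f/p = 120×60/2 = 3600 rpm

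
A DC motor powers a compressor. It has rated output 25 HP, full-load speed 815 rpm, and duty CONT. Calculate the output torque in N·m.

219 N·m

P_out = 25 × 746 = 18650 W
ω = 2π × 815/60 = 85.35 rad/s
τ = P_out/ω = 18650/85.35 = 219 N·m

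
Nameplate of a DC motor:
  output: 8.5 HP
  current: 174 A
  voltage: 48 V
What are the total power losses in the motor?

2.01 kW

P_in = V·I = 48×174 = 8352 W
P_out = 8.5×746 = 6341 W
Losses = P_in − P_out = 8352 − 6341 = 2011 W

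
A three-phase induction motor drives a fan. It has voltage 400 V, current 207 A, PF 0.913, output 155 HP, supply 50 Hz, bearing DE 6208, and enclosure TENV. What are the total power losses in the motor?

15300 W

P_in = √3·V·I·cosφ = 1.732×400×207×0.913 = 130933 W
P_out = 155×746 = 115630 W
Losses = P_in − P_out = 130933 − 115630 = 15303 W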